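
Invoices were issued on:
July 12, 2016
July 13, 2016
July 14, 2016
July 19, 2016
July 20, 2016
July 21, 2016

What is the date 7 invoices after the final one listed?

August 9, 2016

The gap pattern 1, 1, 5, 1, 1 repeats every 3 events.
These are the Tuesdays, Wednesdays and Thursdays of each week.
The following Tuesday is July 26, 2016.
Next Wednesday: July 27, 2016.
Next Thursday: July 28, 2016.
Next Tuesday: August 2, 2016.
The following Wednesday is August 3, 2016.
Next Thursday: August 4, 2016.
Next Tuesday: August 9, 2016.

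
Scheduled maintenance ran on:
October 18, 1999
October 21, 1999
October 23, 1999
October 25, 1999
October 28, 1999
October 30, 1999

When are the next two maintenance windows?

Every event lands on a Monday or Thursday or Saturday (gaps cycle 3, 2, 2, 3, 2).
So the schedule is: every Monday, Thursday and Saturday.
Next Monday: November 1, 1999.
Next Thursday: November 4, 1999.

November 1, 1999; November 4, 1999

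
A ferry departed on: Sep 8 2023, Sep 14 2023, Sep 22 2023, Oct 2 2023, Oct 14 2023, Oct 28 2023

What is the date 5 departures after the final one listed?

Feb 5 2024

Gaps: 6, 8, 10, 12, 14 days — each gap is 2 larger than the previous one.
Next gap: 16 days. Oct 28 2023 + 16 days = Nov 13 2023.
Next gap: 18 days. Nov 13 2023 + 18 days = Dec 1 2023.
Next gap: 20 days. Dec 1 2023 + 20 days = Dec 21 2023.
Next gap: 22 days. Dec 21 2023 + 22 days = Jan 12 2024.
Next gap: 24 days. Jan 12 2024 + 24 days = Feb 5 2024.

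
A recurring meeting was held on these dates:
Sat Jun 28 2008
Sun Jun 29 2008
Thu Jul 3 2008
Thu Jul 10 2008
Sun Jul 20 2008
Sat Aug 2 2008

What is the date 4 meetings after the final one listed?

Gaps: 1, 4, 7, 10, 13 days — each gap is 3 larger than the previous one.
Next gap: 16 days. Sat Aug 2 2008 + 16 days = Mon Aug 18 2008.
Next gap: 19 days. Mon Aug 18 2008 + 19 days = Sat Sep 6 2008.
Next gap: 22 days. Sat Sep 6 2008 + 22 days = Sun Sep 28 2008.
Next gap: 25 days. Sun Sep 28 2008 + 25 days = Thu Oct 23 2008.

Thu Oct 23 2008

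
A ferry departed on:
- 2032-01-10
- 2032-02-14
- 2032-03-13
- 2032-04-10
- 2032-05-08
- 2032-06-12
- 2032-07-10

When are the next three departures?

2032-08-14, 2032-09-11, 2032-10-09

Gaps: 35, 28, 28, 28, 35, 28 days — a mix of 28 and 35. Every date is a Saturday.
Each is the 2nd Saturday of its month.
August 2032 — 2nd Saturday is 2032-08-14.
2nd Saturday of September 2032: 2032-09-11.
2nd Saturday of October 2032: 2032-10-09.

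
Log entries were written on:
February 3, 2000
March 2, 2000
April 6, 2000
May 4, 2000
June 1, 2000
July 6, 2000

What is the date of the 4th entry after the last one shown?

Gaps: 28, 35, 28, 28, 35 days — a mix of 28 and 35. Every date is a Thursday.
Each is the 1st Thursday of its month.
August 2000 — 1st Thursday is August 3, 2000.
September 2000 — 1st Thursday is September 7, 2000.
October 2000 — 1st Thursday is October 5, 2000.
November 2000 — 1st Thursday is November 2, 2000.

November 2, 2000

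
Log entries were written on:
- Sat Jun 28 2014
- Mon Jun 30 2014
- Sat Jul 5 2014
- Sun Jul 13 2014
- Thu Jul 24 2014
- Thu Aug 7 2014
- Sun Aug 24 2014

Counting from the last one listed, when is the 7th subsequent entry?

Sun Mar 15 2015

Gaps: 2, 5, 8, 11, 14, 17 days — each gap is 3 larger than the previous one.
Next gap: 20 days. Sun Aug 24 2014 + 20 days = Sat Sep 13 2014.
Next gap: 23 days. Sat Sep 13 2014 + 23 days = Mon Oct 6 2014.
Next gap: 26 days. Mon Oct 6 2014 + 26 days = Sat Nov 1 2014.
Next gap: 29 days. Sat Nov 1 2014 + 29 days = Sun Nov 30 2014.
Next gap: 32 days. Sun Nov 30 2014 + 32 days = Thu Jan 1 2015.
Next gap: 35 days. Thu Jan 1 2015 + 35 days = Thu Feb 5 2015.
Next gap: 38 days. Thu Feb 5 2015 + 38 days = Sun Mar 15 2015.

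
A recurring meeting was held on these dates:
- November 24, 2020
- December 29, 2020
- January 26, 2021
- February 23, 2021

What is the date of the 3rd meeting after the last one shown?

Every date is a Tuesday; gaps 35, 28, 28 days.
Each is the last Tuesday of its month (at least one falls on the 29th or later, ruling out '4th Tuesday').
Last Tuesday of March 2021: March 30, 2021.
Last Tuesday of April 2021: April 27, 2021.
May 2021 ends with Tuesday May 25, 2021.

May 25, 2021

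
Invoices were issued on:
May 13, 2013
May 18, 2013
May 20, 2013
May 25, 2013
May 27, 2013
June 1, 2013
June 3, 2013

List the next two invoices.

Gaps: 5, 2, 5, 2, 5, 2 days — not constant, but cyclic with period 2.
The events fall on every Monday and Saturday.
The following Saturday is June 8, 2013.
Next Monday: June 10, 2013.

June 8, 2013; June 10, 2013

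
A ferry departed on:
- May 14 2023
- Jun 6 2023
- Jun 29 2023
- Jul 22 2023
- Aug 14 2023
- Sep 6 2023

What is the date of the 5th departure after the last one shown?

Dec 30 2023

The spacing is 23, 23, 23, 23, 23 days — always 23 days.
Sep 6 2023 + 23 days = Sep 29 2023.
Sep 29 2023 + 23 days = Oct 22 2023.
Oct 22 2023 + 23 days = Nov 14 2023.
Nov 14 2023 + 23 days = Dec 7 2023.
Dec 7 2023 + 23 days = Dec 30 2023.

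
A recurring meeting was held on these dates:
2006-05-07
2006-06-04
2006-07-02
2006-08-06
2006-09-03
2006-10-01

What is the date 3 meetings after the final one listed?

2007-01-07

These are Sundays at 28- or 35-day spacing (28, 28, 35, 28, 28).
The pattern: 1st Sunday of the month.
November 2006 — 1st Sunday is 2006-11-05.
1st Sunday of December 2006: 2006-12-03.
1st Sunday of January 2007: 2007-01-07.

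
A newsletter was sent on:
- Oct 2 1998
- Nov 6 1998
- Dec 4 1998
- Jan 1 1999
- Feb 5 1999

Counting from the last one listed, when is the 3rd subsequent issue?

Gaps: 35, 28, 28, 35 days — a mix of 28 and 35. Every date is a Friday.
Each is the 1st Friday of its month.
1st Friday of March 1999: Mar 5 1999.
April 1999 — 1st Friday is Apr 2 1999.
May 1999 — 1st Friday is May 7 1999.

May 7 1999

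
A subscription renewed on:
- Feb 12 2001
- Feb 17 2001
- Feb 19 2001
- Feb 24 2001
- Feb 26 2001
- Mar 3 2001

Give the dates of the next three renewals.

Mar 5 2001, Mar 10 2001, Mar 12 2001

Every event lands on a Monday or Saturday (gaps cycle 5, 2, 5, 2, 5).
So the schedule is: every Monday and Saturday.
Next Monday: Mar 5 2001.
Next Saturday: Mar 10 2001.
The following Monday is Mar 12 2001.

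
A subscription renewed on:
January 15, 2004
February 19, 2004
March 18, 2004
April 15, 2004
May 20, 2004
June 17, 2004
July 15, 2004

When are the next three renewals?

August 19, 2004; September 16, 2004; October 21, 2004

Gaps: 35, 28, 28, 35, 28, 28 days — a mix of 28 and 35. Every date is a Thursday.
Each is the 3rd Thursday of its month.
August 2004 — 3rd Thursday is August 19, 2004.
September 2004 — 3rd Thursday is September 16, 2004.
October 2004 — 3rd Thursday is October 21, 2004.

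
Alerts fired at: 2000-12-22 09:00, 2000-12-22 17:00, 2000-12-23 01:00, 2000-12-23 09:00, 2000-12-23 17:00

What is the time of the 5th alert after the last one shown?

The interval is a steady 8 hours (8, 8, 8, 8).
2000-12-23 17:00 + 8 h = 2000-12-24 01:00.
2000-12-24 01:00 + 8 h = 2000-12-24 09:00.
2000-12-24 09:00 + 8 h = 2000-12-24 17:00.
2000-12-24 17:00 + 8 h = 2000-12-25 01:00.
2000-12-25 01:00 + 8 h = 2000-12-25 09:00.

2000-12-25 09:00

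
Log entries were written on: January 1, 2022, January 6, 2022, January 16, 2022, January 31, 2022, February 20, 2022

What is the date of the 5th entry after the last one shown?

Gaps: 5, 10, 15, 20 days — each gap is 5 larger than the previous one.
Next gap: 25 days. February 20, 2022 + 25 days = March 17, 2022.
Next gap: 30 days. March 17, 2022 + 30 days = April 16, 2022.
Next gap: 35 days. April 16, 2022 + 35 days = May 21, 2022.
Next gap: 40 days. May 21, 2022 + 40 days = June 30, 2022.
Next gap: 45 days. June 30, 2022 + 45 days = August 14, 2022.

August 14, 2022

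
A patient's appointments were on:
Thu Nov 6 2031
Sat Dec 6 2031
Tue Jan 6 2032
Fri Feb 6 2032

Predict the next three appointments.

Each date is the 6th; the gaps (30, 31, 31) track the month lengths.
The rule is the 6th of each month.
March 2032: Sat Mar 6 2032.
Next: April 2032 → Tue Apr 6 2032.
Next: May 2032 → Thu May 6 2032.

Sat Mar 6 2032, Tue Apr 6 2032, Thu May 6 2032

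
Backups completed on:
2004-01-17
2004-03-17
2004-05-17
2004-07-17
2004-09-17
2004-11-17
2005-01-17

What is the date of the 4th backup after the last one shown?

Gaps: 60, 61, 61, 62, 61, 61 days — not constant. Every event is on the 17th of the month.
Pattern: the 17th of every 2 months.
Next: March 2005 → 2005-03-17.
Next: May 2005 → 2005-05-17.
July 2005: 2005-07-17.
September 2005: 2005-09-17.

2005-09-17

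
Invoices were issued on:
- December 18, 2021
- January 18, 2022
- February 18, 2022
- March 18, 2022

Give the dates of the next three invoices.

April 18, 2022; May 18, 2022; June 18, 2022

Gaps: 31, 31, 28 days — not constant. Every event is on the 18th of the month.
Pattern: the 18th of each month.
Next: April 2022 → April 18, 2022.
May 2022: May 18, 2022.
June 2022: June 18, 2022.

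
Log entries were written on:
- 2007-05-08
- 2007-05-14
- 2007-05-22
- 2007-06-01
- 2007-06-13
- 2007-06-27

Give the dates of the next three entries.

2007-07-13, 2007-07-31, 2007-08-20

Gaps: 6, 8, 10, 12, 14 days — each gap is 2 larger than the previous one.
Next gap: 16 days. 2007-06-27 + 16 days = 2007-07-13.
Next gap: 18 days. 2007-07-13 + 18 days = 2007-07-31.
Next gap: 20 days. 2007-07-31 + 20 days = 2007-08-20.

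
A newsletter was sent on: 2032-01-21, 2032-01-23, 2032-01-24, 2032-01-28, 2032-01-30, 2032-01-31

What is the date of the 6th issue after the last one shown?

Gaps: 2, 1, 4, 2, 1 days — not constant, but cyclic with period 3.
The events fall on every Wednesday, Friday and Saturday.
The following Wednesday is 2032-02-04.
Next Friday: 2032-02-06.
Next Saturday: 2032-02-07.
The following Wednesday is 2032-02-11.
The following Friday is 2032-02-13.
The following Saturday is 2032-02-14.

2032-02-14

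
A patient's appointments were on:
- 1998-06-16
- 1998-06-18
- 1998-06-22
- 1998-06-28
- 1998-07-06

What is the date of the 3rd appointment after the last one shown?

1998-08-11

Intervals are 2, 4, 6, 8 days — an arithmetic progression with common difference 2.
Next gap: 10 days. 1998-07-06 + 10 days = 1998-07-16.
Next gap: 12 days. 1998-07-16 + 12 days = 1998-07-28.
Next gap: 14 days. 1998-07-28 + 14 days = 1998-08-11.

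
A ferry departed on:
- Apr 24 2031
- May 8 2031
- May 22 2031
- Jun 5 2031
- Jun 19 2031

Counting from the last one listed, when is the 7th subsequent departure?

Sep 25 2031

Every event comes 14 days after the last (14, 14, 14, 14).
Jun 19 2031 + 14 days = Jul 3 2031.
Jul 3 2031 + 14 days = Jul 17 2031.
Jul 17 2031 + 14 days = Jul 31 2031.
Jul 31 2031 + 14 days = Aug 14 2031.
Aug 14 2031 + 14 days = Aug 28 2031.
Aug 28 2031 + 14 days = Sep 11 2031.
Sep 11 2031 + 14 days = Sep 25 2031.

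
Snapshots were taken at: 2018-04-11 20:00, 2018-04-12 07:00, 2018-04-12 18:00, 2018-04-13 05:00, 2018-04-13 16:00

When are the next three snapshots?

Gaps: 11, 11, 11, 11 hours — each event is 11 hours after the previous one.
2018-04-13 16:00 + 11 h = 2018-04-14 03:00.
2018-04-14 03:00 + 11 h = 2018-04-14 14:00.
2018-04-14 14:00 + 11 h = 2018-04-15 01:00.

2018-04-14 03:00, 2018-04-14 14:00, 2018-04-15 01:00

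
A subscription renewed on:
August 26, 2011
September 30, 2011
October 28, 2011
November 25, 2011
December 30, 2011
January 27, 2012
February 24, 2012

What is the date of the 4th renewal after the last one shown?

June 29, 2012

Every date is a Friday; gaps 35, 28, 28, 35, 28, 28 days.
Each is the last Friday of its month (at least one falls on the 29th or later, ruling out '4th Friday').
March 2012 ends with Friday March 30, 2012.
Last Friday of April 2012: April 27, 2012.
May 2012 ends with Friday May 25, 2012.
Last Friday of June 2012: June 29, 2012.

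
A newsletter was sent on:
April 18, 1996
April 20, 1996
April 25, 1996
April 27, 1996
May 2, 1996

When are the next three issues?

Every event lands on a Thursday or Saturday (gaps cycle 2, 5, 2, 5).
So the schedule is: every Thursday and Saturday.
The following Saturday is May 4, 1996.
Next Thursday: May 9, 1996.
Next Saturday: May 11, 1996.

May 4, 1996; May 9, 1996; May 11, 1996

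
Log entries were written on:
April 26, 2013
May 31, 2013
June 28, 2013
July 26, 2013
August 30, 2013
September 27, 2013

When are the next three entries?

All Fridays; the gaps (35, 28, 28, 35, 28) vary with month length.
This is the last Friday of each month.
Last Friday of October 2013: October 25, 2013.
November 2013 ends with Friday November 29, 2013.
Last Friday of December 2013: December 27, 2013.

October 25, 2013; November 29, 2013; December 27, 2013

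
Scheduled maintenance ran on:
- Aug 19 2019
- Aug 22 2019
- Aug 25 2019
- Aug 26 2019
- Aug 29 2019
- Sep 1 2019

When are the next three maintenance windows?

The gap pattern 3, 3, 1, 3, 3 repeats every 3 events.
These are the Mondays, Thursdays and Sundays of each week.
Next Monday: Sep 2 2019.
Next Thursday: Sep 5 2019.
Next Sunday: Sep 8 2019.

Sep 2 2019, Sep 5 2019, Sep 8 2019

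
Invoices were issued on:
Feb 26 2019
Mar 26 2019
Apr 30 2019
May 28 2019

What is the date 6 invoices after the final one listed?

These are Tuesdays with 28, 35, 28-day gaps.
Each is the final Tuesday of its month — Apr 30 2019 is past the 28th, so '4th Tuesday' doesn't fit.
Last Tuesday of June 2019: Jun 25 2019.
July 2019 ends with Tuesday Jul 30 2019.
Last Tuesday of August 2019: Aug 27 2019.
Last Tuesday of September 2019: Sep 24 2019.
October 2019 ends with Tuesday Oct 29 2019.
Last Tuesday of November 2019: Nov 26 2019.

Nov 26 2019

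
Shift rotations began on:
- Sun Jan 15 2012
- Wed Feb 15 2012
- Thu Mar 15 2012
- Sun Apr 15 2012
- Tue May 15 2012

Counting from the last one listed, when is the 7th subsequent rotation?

Sat Dec 15 2012

Each date is the 15th; the gaps (31, 29, 31, 30) track the month lengths.
The rule is the 15th of each month.
June 2012: Fri Jun 15 2012.
July 2012: Sun Jul 15 2012.
August 2012: Wed Aug 15 2012.
September 2012: Sat Sep 15 2012.
October 2012: Mon Oct 15 2012.
Next: November 2012 → Thu Nov 15 2012.
December 2012: Sat Dec 15 2012.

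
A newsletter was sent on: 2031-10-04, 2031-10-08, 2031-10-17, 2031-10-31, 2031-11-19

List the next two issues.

2031-12-13, 2032-01-11

Intervals are 4, 9, 14, 19 days — an arithmetic progression with common difference 5.
Next gap: 24 days. 2031-11-19 + 24 days = 2031-12-13.
Next gap: 29 days. 2031-12-13 + 29 days = 2032-01-11.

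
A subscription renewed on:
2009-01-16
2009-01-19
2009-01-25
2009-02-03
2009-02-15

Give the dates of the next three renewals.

Gaps: 3, 6, 9, 12 days — each gap is 3 larger than the previous one.
Next gap: 15 days. 2009-02-15 + 15 days = 2009-03-02.
Next gap: 18 days. 2009-03-02 + 18 days = 2009-03-20.
Next gap: 21 days. 2009-03-20 + 21 days = 2009-04-10.

2009-03-02, 2009-03-20, 2009-04-10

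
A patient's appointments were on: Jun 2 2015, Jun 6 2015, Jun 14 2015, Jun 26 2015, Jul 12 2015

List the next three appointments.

Aug 1 2015, Aug 25 2015, Sep 22 2015

The spacing grows by 4 each time: 4, 8, 12, 16 days.
Next gap: 20 days. Jul 12 2015 + 20 days = Aug 1 2015.
Next gap: 24 days. Aug 1 2015 + 24 days = Aug 25 2015.
Next gap: 28 days. Aug 25 2015 + 28 days = Sep 22 2015.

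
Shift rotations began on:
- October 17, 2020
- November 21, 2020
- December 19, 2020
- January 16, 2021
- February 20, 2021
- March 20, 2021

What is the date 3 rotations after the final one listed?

June 19, 2021

These are Saturdays at 28- or 35-day spacing (35, 28, 28, 35, 28).
The pattern: 3rd Saturday of the month.
3rd Saturday of April 2021: April 17, 2021.
May 2021 — 3rd Saturday is May 15, 2021.
June 2021 — 3rd Saturday is June 19, 2021.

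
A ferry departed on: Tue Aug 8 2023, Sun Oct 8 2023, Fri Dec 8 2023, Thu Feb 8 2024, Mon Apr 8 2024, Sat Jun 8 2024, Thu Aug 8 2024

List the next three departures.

The day-of-month is always 8 (61, 61, 62, 60, 61, 61 days between events).
So this recurs on the 8th of every 2 months.
October 2024: Tue Oct 8 2024.
Next: December 2024 → Sun Dec 8 2024.
Next: February 2025 → Sat Feb 8 2025.

Tue Oct 8 2024, Sun Dec 8 2024, Sat Feb 8 2025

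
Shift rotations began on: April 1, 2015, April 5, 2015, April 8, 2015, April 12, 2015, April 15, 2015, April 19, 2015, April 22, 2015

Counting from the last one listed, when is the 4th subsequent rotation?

Gaps: 4, 3, 4, 3, 4, 3 days — not constant, but cyclic with period 2.
The events fall on every Wednesday and Sunday.
The following Sunday is April 26, 2015.
Next Wednesday: April 29, 2015.
Next Sunday: May 3, 2015.
The following Wednesday is May 6, 2015.

May 6, 2015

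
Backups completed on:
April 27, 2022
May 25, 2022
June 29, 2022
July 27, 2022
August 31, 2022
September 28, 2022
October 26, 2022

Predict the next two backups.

All Wednesdays; the gaps (28, 35, 28, 35, 28, 28) vary with month length.
This is the last Wednesday of each month.
November 2022 ends with Wednesday November 30, 2022.
Last Wednesday of December 2022: December 28, 2022.

November 30, 2022; December 28, 2022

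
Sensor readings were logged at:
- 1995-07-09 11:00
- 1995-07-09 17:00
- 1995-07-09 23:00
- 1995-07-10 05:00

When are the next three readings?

1995-07-10 11:00, 1995-07-10 17:00, 1995-07-10 23:00

The interval is a steady 6 hours (6, 6, 6).
1995-07-10 05:00 + 6 h = 1995-07-10 11:00.
1995-07-10 11:00 + 6 h = 1995-07-10 17:00.
1995-07-10 17:00 + 6 h = 1995-07-10 23:00.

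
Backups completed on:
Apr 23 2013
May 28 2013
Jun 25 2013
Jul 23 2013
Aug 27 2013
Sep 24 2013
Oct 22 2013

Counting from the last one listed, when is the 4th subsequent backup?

Feb 25 2014

All dates are Tuesdays, 35, 28, 28, 35, 28, 28 days apart.
Specifically, the 4th Tuesday of each month.
November 2013 — 4th Tuesday is Nov 26 2013.
December 2013 — 4th Tuesday is Dec 24 2013.
January 2014 — 4th Tuesday is Jan 28 2014.
February 2014 — 4th Tuesday is Feb 25 2014.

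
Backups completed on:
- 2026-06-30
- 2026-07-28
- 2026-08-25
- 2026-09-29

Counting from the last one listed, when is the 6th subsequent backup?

2027-03-30

All Tuesdays; the gaps (28, 28, 35) vary with month length.
This is the last Tuesday of each month.
October 2026 ends with Tuesday 2026-10-27.
November 2026 ends with Tuesday 2026-11-24.
Last Tuesday of December 2026: 2026-12-29.
Last Tuesday of January 2027: 2027-01-26.
February 2027 ends with Tuesday 2027-02-23.
Last Tuesday of March 2027: 2027-03-30.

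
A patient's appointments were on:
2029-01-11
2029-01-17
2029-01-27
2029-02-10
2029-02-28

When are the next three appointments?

2029-03-22, 2029-04-17, 2029-05-17

Gaps: 6, 10, 14, 18 days — each gap is 4 larger than the previous one.
Next gap: 22 days. 2029-02-28 + 22 days = 2029-03-22.
Next gap: 26 days. 2029-03-22 + 26 days = 2029-04-17.
Next gap: 30 days. 2029-04-17 + 30 days = 2029-05-17.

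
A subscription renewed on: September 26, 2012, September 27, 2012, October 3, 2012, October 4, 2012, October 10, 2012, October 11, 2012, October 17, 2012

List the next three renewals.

The gap pattern 1, 6, 1, 6, 1, 6 repeats every 2 events.
These are the Wednesdays and Thursdays of each week.
The following Thursday is October 18, 2012.
Next Wednesday: October 24, 2012.
Next Thursday: October 25, 2012.

October 18, 2012; October 24, 2012; October 25, 2012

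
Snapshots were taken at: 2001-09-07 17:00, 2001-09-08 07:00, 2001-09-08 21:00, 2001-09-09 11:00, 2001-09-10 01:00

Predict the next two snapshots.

The interval is a steady 14 hours (14, 14, 14, 14).
2001-09-10 01:00 + 14 h = 2001-09-10 15:00.
2001-09-10 15:00 + 14 h = 2001-09-11 05:00.

2001-09-10 15:00, 2001-09-11 05:00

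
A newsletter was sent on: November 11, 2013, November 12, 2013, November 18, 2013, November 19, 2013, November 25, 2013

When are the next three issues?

November 26, 2013; December 2, 2013; December 3, 2013

Every event lands on a Monday or Tuesday (gaps cycle 1, 6, 1, 6).
So the schedule is: every Monday and Tuesday.
Next Tuesday: November 26, 2013.
The following Monday is December 2, 2013.
The following Tuesday is December 3, 2013.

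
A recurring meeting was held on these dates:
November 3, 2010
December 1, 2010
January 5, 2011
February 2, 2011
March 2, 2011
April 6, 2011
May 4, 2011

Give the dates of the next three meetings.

Gaps: 28, 35, 28, 28, 35, 28 days — a mix of 28 and 35. Every date is a Wednesday.
Each is the 1st Wednesday of its month.
1st Wednesday of June 2011: June 1, 2011.
1st Wednesday of July 2011: July 6, 2011.
1st Wednesday of August 2011: August 3, 2011.

June 1, 2011; July 6, 2011; August 3, 2011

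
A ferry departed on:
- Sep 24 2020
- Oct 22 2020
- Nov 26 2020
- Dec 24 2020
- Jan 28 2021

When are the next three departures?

Feb 25 2021, Mar 25 2021, Apr 22 2021

These are Thursdays at 28- or 35-day spacing (28, 35, 28, 35).
The pattern: 4th Thursday of the month.
4th Thursday of February 2021: Feb 25 2021.
4th Thursday of March 2021: Mar 25 2021.
April 2021 — 4th Thursday is Apr 22 2021.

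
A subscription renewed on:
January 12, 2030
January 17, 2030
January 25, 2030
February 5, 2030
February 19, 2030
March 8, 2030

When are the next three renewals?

March 28, 2030; April 20, 2030; May 16, 2030

Gaps: 5, 8, 11, 14, 17 days — each gap is 3 larger than the previous one.
Next gap: 20 days. March 8, 2030 + 20 days = March 28, 2030.
Next gap: 23 days. March 28, 2030 + 23 days = April 20, 2030.
Next gap: 26 days. April 20, 2030 + 26 days = May 16, 2030.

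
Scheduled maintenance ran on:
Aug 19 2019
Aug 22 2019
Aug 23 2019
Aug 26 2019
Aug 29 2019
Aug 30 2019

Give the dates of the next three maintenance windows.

Sep 2 2019, Sep 5 2019, Sep 6 2019

Every event lands on a Monday or Thursday or Friday (gaps cycle 3, 1, 3, 3, 1).
So the schedule is: every Monday, Thursday and Friday.
The following Monday is Sep 2 2019.
Next Thursday: Sep 5 2019.
The following Friday is Sep 6 2019.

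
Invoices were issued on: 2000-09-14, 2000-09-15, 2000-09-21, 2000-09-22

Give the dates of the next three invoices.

2000-09-28, 2000-09-29, 2000-10-05

Every event lands on a Thursday or Friday (gaps cycle 1, 6, 1).
So the schedule is: every Thursday and Friday.
Next Thursday: 2000-09-28.
The following Friday is 2000-09-29.
Next Thursday: 2000-10-05.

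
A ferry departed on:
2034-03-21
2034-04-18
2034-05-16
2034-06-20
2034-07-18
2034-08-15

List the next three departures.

2034-09-19, 2034-10-17, 2034-11-21

These are Tuesdays at 28- or 35-day spacing (28, 28, 35, 28, 28).
The pattern: 3rd Tuesday of the month.
3rd Tuesday of September 2034: 2034-09-19.
3rd Tuesday of October 2034: 2034-10-17.
3rd Tuesday of November 2034: 2034-11-21.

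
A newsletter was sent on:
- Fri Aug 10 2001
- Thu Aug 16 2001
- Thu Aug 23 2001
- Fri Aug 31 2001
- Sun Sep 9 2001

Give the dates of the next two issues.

Wed Sep 19 2001, Sun Sep 30 2001

Intervals are 6, 7, 8, 9 days — an arithmetic progression with common difference 1.
Next gap: 10 days. Sun Sep 9 2001 + 10 days = Wed Sep 19 2001.
Next gap: 11 days. Wed Sep 19 2001 + 11 days = Sun Sep 30 2001.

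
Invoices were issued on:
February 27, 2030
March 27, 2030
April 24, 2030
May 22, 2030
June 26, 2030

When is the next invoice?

All dates are Wednesdays, 28, 28, 28, 35 days apart.
Specifically, the 4th Wednesday of each month.
4th Wednesday of July 2030: July 24, 2030.

July 24, 2030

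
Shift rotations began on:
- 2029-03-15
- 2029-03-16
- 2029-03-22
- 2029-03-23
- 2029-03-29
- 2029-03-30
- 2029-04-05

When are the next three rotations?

2029-04-06, 2029-04-12, 2029-04-13

The gap pattern 1, 6, 1, 6, 1, 6 repeats every 2 events.
These are the Thursdays and Fridays of each week.
The following Friday is 2029-04-06.
The following Thursday is 2029-04-12.
Next Friday: 2029-04-13.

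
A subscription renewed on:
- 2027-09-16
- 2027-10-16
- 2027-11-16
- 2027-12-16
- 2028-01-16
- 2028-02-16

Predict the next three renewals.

Gaps: 30, 31, 30, 31, 31 days — not constant. Every event is on the 16th of the month.
Pattern: the 16th of each month.
March 2028: 2028-03-16.
Next: April 2028 → 2028-04-16.
Next: May 2028 → 2028-05-16.

2028-03-16, 2028-04-16, 2028-05-16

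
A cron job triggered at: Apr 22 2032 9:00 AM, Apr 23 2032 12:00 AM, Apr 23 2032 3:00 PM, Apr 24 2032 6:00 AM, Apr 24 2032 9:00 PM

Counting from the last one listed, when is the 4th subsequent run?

Apr 27 2032 9:00 AM

Gaps: 15, 15, 15, 15 hours — each event is 15 hours after the previous one.
Apr 24 2032 9:00 PM + 15 h = Apr 25 2032 12:00 PM.
Apr 25 2032 12:00 PM + 15 h = Apr 26 2032 3:00 AM.
Apr 26 2032 3:00 AM + 15 h = Apr 26 2032 6:00 PM.
Apr 26 2032 6:00 PM + 15 h = Apr 27 2032 9:00 AM.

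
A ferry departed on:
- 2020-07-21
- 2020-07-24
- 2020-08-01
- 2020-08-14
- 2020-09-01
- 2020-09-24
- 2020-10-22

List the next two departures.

The spacing grows by 5 each time: 3, 8, 13, 18, 23, 28 days.
Next gap: 33 days. 2020-10-22 + 33 days = 2020-11-24.
Next gap: 38 days. 2020-11-24 + 38 days = 2021-01-01.

2020-11-24, 2021-01-01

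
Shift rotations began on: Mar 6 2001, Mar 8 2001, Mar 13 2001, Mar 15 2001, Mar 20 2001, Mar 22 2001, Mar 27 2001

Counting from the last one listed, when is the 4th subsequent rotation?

The gap pattern 2, 5, 2, 5, 2, 5 repeats every 2 events.
These are the Tuesdays and Thursdays of each week.
Next Thursday: Mar 29 2001.
Next Tuesday: Apr 3 2001.
Next Thursday: Apr 5 2001.
The following Tuesday is Apr 10 2001.

Apr 10 2001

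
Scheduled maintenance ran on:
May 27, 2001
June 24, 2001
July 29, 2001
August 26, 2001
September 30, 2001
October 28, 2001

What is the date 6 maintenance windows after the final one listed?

These are Sundays with 28, 35, 28, 35, 28-day gaps.
Each is the final Sunday of its month — July 29, 2001 is past the 28th, so '4th Sunday' doesn't fit.
November 2001 ends with Sunday November 25, 2001.
Last Sunday of December 2001: December 30, 2001.
January 2002 ends with Sunday January 27, 2002.
February 2002 ends with Sunday February 24, 2002.
Last Sunday of March 2002: March 31, 2002.
Last Sunday of April 2002: April 28, 2002.

April 28, 2002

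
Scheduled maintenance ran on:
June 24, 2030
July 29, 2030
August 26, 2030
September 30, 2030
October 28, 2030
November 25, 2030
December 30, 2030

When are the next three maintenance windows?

Every date is a Monday; gaps 35, 28, 35, 28, 28, 35 days.
Each is the last Monday of its month (at least one falls on the 29th or later, ruling out '4th Monday').
January 2031 ends with Monday January 27, 2031.
Last Monday of February 2031: February 24, 2031.
March 2031 ends with Monday March 31, 2031.

January 27, 2031; February 24, 2031; March 31, 2031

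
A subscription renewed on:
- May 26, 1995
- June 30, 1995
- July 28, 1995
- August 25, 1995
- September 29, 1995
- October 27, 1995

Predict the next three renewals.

November 24, 1995; December 29, 1995; January 26, 1996

All Fridays; the gaps (35, 28, 28, 35, 28) vary with month length.
This is the last Friday of each month.
November 1995 ends with Friday November 24, 1995.
December 1995 ends with Friday December 29, 1995.
Last Friday of January 1996: January 26, 1996.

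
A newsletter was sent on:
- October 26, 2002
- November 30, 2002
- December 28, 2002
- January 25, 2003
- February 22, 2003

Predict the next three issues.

March 29, 2003; April 26, 2003; May 31, 2003

Every date is a Saturday; gaps 35, 28, 28, 28 days.
Each is the last Saturday of its month (at least one falls on the 29th or later, ruling out '4th Saturday').
March 2003 ends with Saturday March 29, 2003.
April 2003 ends with Saturday April 26, 2003.
May 2003 ends with Saturday May 31, 2003.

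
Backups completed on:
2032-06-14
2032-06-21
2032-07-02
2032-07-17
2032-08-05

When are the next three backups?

2032-08-28, 2032-09-24, 2032-10-25

Gaps: 7, 11, 15, 19 days — each gap is 4 larger than the previous one.
Next gap: 23 days. 2032-08-05 + 23 days = 2032-08-28.
Next gap: 27 days. 2032-08-28 + 27 days = 2032-09-24.
Next gap: 31 days. 2032-09-24 + 31 days = 2032-10-25.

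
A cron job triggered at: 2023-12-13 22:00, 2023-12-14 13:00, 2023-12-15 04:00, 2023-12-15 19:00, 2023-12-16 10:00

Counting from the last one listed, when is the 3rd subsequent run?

The interval is a steady 15 hours (15, 15, 15, 15).
2023-12-16 10:00 + 15 h = 2023-12-17 01:00.
2023-12-17 01:00 + 15 h = 2023-12-17 16:00.
2023-12-17 16:00 + 15 h = 2023-12-18 07:00.

2023-12-18 07:00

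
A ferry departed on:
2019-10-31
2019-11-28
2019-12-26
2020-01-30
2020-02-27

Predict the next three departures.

2020-03-26, 2020-04-30, 2020-05-28

Every date is a Thursday; gaps 28, 28, 35, 28 days.
Each is the last Thursday of its month (at least one falls on the 29th or later, ruling out '4th Thursday').
March 2020 ends with Thursday 2020-03-26.
April 2020 ends with Thursday 2020-04-30.
May 2020 ends with Thursday 2020-05-28.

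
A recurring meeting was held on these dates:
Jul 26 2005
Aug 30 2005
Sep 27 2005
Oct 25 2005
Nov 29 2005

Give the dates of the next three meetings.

Dec 27 2005, Jan 31 2006, Feb 28 2006

These are Tuesdays with 35, 28, 28, 35-day gaps.
Each is the final Tuesday of its month — Aug 30 2005 is past the 28th, so '4th Tuesday' doesn't fit.
December 2005 ends with Tuesday Dec 27 2005.
Last Tuesday of January 2006: Jan 31 2006.
February 2006 ends with Tuesday Feb 28 2006.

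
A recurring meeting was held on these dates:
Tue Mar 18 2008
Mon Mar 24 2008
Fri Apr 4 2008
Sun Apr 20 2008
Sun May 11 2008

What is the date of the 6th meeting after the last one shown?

Gaps: 6, 11, 16, 21 days — each gap is 5 larger than the previous one.
Next gap: 26 days. Sun May 11 2008 + 26 days = Fri Jun 6 2008.
Next gap: 31 days. Fri Jun 6 2008 + 31 days = Mon Jul 7 2008.
Next gap: 36 days. Mon Jul 7 2008 + 36 days = Tue Aug 12 2008.
Next gap: 41 days. Tue Aug 12 2008 + 41 days = Mon Sep 22 2008.
Next gap: 46 days. Mon Sep 22 2008 + 46 days = Fri Nov 7 2008.
Next gap: 51 days. Fri Nov 7 2008 + 51 days = Sun Dec 28 2008.

Sun Dec 28 2008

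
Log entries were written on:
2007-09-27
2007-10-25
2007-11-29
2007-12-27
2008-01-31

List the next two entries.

All Thursdays; the gaps (28, 35, 28, 35) vary with month length.
This is the last Thursday of each month.
Last Thursday of February 2008: 2008-02-28.
Last Thursday of March 2008: 2008-03-27.

2008-02-28, 2008-03-27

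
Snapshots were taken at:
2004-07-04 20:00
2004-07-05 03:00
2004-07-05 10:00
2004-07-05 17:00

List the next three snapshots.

The interval is a steady 7 hours (7, 7, 7).
2004-07-05 17:00 + 7 h = 2004-07-06 00:00.
2004-07-06 00:00 + 7 h = 2004-07-06 07:00.
2004-07-06 07:00 + 7 h = 2004-07-06 14:00.

2004-07-06 00:00, 2004-07-06 07:00, 2004-07-06 14:00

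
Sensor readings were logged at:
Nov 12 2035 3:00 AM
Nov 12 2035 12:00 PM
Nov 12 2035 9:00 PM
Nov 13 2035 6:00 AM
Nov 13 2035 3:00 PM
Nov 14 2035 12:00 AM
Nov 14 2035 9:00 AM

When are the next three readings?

Spacing: 9, 9, 9, 9, 9, 9 h — constant 9 h.
Nov 14 2035 9:00 AM + 9 h = Nov 14 2035 6:00 PM.
Nov 14 2035 6:00 PM + 9 h = Nov 15 2035 3:00 AM.
Nov 15 2035 3:00 AM + 9 h = Nov 15 2035 12:00 PM.

Nov 14 2035 6:00 PM, Nov 15 2035 3:00 AM, Nov 15 2035 12:00 PM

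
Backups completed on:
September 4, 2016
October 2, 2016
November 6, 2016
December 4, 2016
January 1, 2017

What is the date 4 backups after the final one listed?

May 7, 2017

Gaps: 28, 35, 28, 28 days — a mix of 28 and 35. Every date is a Sunday.
Each is the 1st Sunday of its month.
1st Sunday of February 2017: February 5, 2017.
1st Sunday of March 2017: March 5, 2017.
April 2017 — 1st Sunday is April 2, 2017.
1st Sunday of May 2017: May 7, 2017.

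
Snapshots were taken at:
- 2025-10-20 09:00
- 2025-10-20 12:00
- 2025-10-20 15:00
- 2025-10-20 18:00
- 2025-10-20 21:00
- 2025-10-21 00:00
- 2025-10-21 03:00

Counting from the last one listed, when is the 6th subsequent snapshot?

Spacing: 3, 3, 3, 3, 3, 3 h — constant 3 h.
2025-10-21 03:00 + 3 h = 2025-10-21 06:00.
2025-10-21 06:00 + 3 h = 2025-10-21 09:00.
2025-10-21 09:00 + 3 h = 2025-10-21 12:00.
2025-10-21 12:00 + 3 h = 2025-10-21 15:00.
2025-10-21 15:00 + 3 h = 2025-10-21 18:00.
2025-10-21 18:00 + 3 h = 2025-10-21 21:00.

2025-10-21 21:00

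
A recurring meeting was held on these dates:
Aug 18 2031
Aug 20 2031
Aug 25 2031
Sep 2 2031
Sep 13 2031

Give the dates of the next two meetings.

Gaps: 2, 5, 8, 11 days — each gap is 3 larger than the previous one.
Next gap: 14 days. Sep 13 2031 + 14 days = Sep 27 2031.
Next gap: 17 days. Sep 27 2031 + 17 days = Oct 14 2031.

Sep 27 2031, Oct 14 2031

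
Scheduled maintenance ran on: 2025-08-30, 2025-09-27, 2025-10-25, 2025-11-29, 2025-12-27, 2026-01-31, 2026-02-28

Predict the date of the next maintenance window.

These are Saturdays with 28, 28, 35, 28, 35, 28-day gaps.
Each is the final Saturday of its month — 2025-08-30 is past the 28th, so '4th Saturday' doesn't fit.
March 2026 ends with Saturday 2026-03-28.

2026-03-28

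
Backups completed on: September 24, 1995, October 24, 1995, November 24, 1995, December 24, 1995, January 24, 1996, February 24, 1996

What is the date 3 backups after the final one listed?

May 24, 1996

Each date is the 24th; the gaps (30, 31, 30, 31, 31) track the month lengths.
The rule is the 24th of each month.
Next: March 1996 → March 24, 1996.
Next: April 1996 → April 24, 1996.
Next: May 1996 → May 24, 1996.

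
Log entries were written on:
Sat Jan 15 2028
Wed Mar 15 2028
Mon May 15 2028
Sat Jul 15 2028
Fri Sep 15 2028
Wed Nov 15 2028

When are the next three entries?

Mon Jan 15 2029, Thu Mar 15 2029, Tue May 15 2029

The day-of-month is always 15 (60, 61, 61, 62, 61 days between events).
So this recurs on the 15th of every 2 months.
Next: January 2029 → Mon Jan 15 2029.
Next: March 2029 → Thu Mar 15 2029.
Next: May 2029 → Tue May 15 2029.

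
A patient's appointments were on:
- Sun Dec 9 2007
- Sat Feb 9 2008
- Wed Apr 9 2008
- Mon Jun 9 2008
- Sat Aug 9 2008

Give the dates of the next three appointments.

The day-of-month is always 9 (62, 60, 61, 61 days between events).
So this recurs on the 9th of every 2 months.
October 2008: Thu Oct 9 2008.
Next: December 2008 → Tue Dec 9 2008.
February 2009: Mon Feb 9 2009.

Thu Oct 9 2008, Tue Dec 9 2008, Mon Feb 9 2009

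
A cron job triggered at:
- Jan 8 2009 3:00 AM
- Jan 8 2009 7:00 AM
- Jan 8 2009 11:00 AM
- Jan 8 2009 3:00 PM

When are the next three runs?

Jan 8 2009 7:00 PM, Jan 8 2009 11:00 PM, Jan 9 2009 3:00 AM

The interval is a steady 4 hours (4, 4, 4).
Jan 8 2009 3:00 PM + 4 h = Jan 8 2009 7:00 PM.
Jan 8 2009 7:00 PM + 4 h = Jan 8 2009 11:00 PM.
Jan 8 2009 11:00 PM + 4 h = Jan 9 2009 3:00 AM.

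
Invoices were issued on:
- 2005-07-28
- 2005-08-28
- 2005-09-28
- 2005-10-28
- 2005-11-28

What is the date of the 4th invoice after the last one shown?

The day-of-month is always 28 (31, 31, 30, 31 days between events).
So this recurs on the 28th of each month.
Next: December 2005 → 2005-12-28.
January 2006: 2006-01-28.
February 2006: 2006-02-28.
March 2006: 2006-03-28.

2006-03-28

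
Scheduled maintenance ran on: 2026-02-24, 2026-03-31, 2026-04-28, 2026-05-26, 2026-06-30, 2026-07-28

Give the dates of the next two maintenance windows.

Every date is a Tuesday; gaps 35, 28, 28, 35, 28 days.
Each is the last Tuesday of its month (at least one falls on the 29th or later, ruling out '4th Tuesday').
Last Tuesday of August 2026: 2026-08-25.
September 2026 ends with Tuesday 2026-09-29.

2026-08-25, 2026-09-29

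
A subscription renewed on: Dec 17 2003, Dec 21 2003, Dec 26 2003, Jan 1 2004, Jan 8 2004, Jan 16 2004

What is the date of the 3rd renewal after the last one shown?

Gaps: 4, 5, 6, 7, 8 days — each gap is 1 larger than the previous one.
Next gap: 9 days. Jan 16 2004 + 9 days = Jan 25 2004.
Next gap: 10 days. Jan 25 2004 + 10 days = Feb 4 2004.
Next gap: 11 days. Feb 4 2004 + 11 days = Feb 15 2004.

Feb 15 2004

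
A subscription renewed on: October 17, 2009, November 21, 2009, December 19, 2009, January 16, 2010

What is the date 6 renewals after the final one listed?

July 17, 2010

Gaps: 35, 28, 28 days — a mix of 28 and 35. Every date is a Saturday.
Each is the 3rd Saturday of its month.
February 2010 — 3rd Saturday is February 20, 2010.
3rd Saturday of March 2010: March 20, 2010.
3rd Saturday of April 2010: April 17, 2010.
May 2010 — 3rd Saturday is May 15, 2010.
3rd Saturday of June 2010: June 19, 2010.
July 2010 — 3rd Saturday is July 17, 2010.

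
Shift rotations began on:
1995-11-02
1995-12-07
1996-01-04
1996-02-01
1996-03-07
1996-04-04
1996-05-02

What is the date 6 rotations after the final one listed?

1996-11-07

All dates are Thursdays, 35, 28, 28, 35, 28, 28 days apart.
Specifically, the 1st Thursday of each month.
June 1996 — 1st Thursday is 1996-06-06.
1st Thursday of July 1996: 1996-07-04.
August 1996 — 1st Thursday is 1996-08-01.
1st Thursday of September 1996: 1996-09-05.
1st Thursday of October 1996: 1996-10-03.
November 1996 — 1st Thursday is 1996-11-07.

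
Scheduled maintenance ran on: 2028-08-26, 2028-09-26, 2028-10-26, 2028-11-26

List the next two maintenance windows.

2028-12-26, 2029-01-26

Each date is the 26th; the gaps (31, 30, 31) track the month lengths.
The rule is the 26th of each month.
December 2028: 2028-12-26.
Next: January 2029 → 2029-01-26.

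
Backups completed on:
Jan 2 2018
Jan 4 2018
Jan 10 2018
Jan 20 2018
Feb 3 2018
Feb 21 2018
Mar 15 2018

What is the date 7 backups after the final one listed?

Gaps: 2, 6, 10, 14, 18, 22 days — each gap is 4 larger than the previous one.
Next gap: 26 days. Mar 15 2018 + 26 days = Apr 10 2018.
Next gap: 30 days. Apr 10 2018 + 30 days = May 10 2018.
Next gap: 34 days. May 10 2018 + 34 days = Jun 13 2018.
Next gap: 38 days. Jun 13 2018 + 38 days = Jul 21 2018.
Next gap: 42 days. Jul 21 2018 + 42 days = Sep 1 2018.
Next gap: 46 days. Sep 1 2018 + 46 days = Oct 17 2018.
Next gap: 50 days. Oct 17 2018 + 50 days = Dec 6 2018.

Dec 6 2018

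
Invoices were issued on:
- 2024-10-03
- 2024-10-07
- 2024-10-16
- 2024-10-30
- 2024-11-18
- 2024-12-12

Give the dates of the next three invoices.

2025-01-10, 2025-02-13, 2025-03-24

Intervals are 4, 9, 14, 19, 24 days — an arithmetic progression with common difference 5.
Next gap: 29 days. 2024-12-12 + 29 days = 2025-01-10.
Next gap: 34 days. 2025-01-10 + 34 days = 2025-02-13.
Next gap: 39 days. 2025-02-13 + 39 days = 2025-03-24.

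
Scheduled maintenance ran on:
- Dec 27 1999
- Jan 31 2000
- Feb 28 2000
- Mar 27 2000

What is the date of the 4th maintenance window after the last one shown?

These are Mondays with 35, 28, 28-day gaps.
Each is the final Monday of its month — Jan 31 2000 is past the 28th, so '4th Monday' doesn't fit.
April 2000 ends with Monday Apr 24 2000.
May 2000 ends with Monday May 29 2000.
June 2000 ends with Monday Jun 26 2000.
July 2000 ends with Monday Jul 31 2000.

Jul 31 2000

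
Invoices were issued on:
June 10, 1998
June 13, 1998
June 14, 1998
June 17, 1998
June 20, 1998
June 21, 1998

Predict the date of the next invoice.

June 24, 1998

The gap pattern 3, 1, 3, 3, 1 repeats every 3 events.
These are the Wednesdays, Saturdays and Sundays of each week.
The following Wednesday is June 24, 1998.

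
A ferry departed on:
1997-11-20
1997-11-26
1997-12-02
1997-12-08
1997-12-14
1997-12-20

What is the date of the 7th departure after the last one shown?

Every event comes 6 days after the last (6, 6, 6, 6, 6).
1997-12-20 + 6 days = 1997-12-26.
1997-12-26 + 6 days = 1998-01-01.
1998-01-01 + 6 days = 1998-01-07.
1998-01-07 + 6 days = 1998-01-13.
1998-01-13 + 6 days = 1998-01-19.
1998-01-19 + 6 days = 1998-01-25.
1998-01-25 + 6 days = 1998-01-31.

1998-01-31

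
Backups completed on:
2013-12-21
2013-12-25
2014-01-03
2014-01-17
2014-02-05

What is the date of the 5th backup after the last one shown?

2014-07-25

The spacing grows by 5 each time: 4, 9, 14, 19 days.
Next gap: 24 days. 2014-02-05 + 24 days = 2014-03-01.
Next gap: 29 days. 2014-03-01 + 29 days = 2014-03-30.
Next gap: 34 days. 2014-03-30 + 34 days = 2014-05-03.
Next gap: 39 days. 2014-05-03 + 39 days = 2014-06-11.
Next gap: 44 days. 2014-06-11 + 44 days = 2014-07-25.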